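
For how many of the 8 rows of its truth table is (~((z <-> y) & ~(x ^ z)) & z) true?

3

x  y  z  |  (z <-> y)  (x ^ z)  ~(x ^ z)  ((z <-> y) & ~(x ^ z))  ~((z <-> y) & ~(x ^ z))  (~((z <-> y) & ~(x ^ z)) & z)
F  F  F  |      T         F        T                T                        F                           F              
F  F  T  |      F         T        F                F                        T                           T              
F  T  F  |      F         F        T                F                        T                           F              
F  T  T  |      T         T        F                F                        T                           T              
T  F  F  |      T         T        F                F                        T                           F              
T  F  T  |      F         F        T                F                        T                           T              
T  T  F  |      F         T        F                F                        T                           F              
T  T  T  |      T         F        T                T                        F                           F              
The formula is true on 3 of the 8 rows.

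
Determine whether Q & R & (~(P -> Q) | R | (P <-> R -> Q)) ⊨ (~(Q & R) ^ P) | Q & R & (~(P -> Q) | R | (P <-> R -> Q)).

yes

P | Q | R | φ | ψ
- | - | - | - | -
T | T | T | T | T
T | T | F | F | F
T | F | T | F | F
T | F | F | F | F
F | T | T | T | T
F | T | F | F | T
F | F | T | F | T
F | F | F | F | T
In every row where φ is true, ψ is also true, so φ ⊨ ψ.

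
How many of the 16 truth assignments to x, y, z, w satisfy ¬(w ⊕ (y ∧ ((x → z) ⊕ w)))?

6

x  y  z  w  |  ¬(w ⊕ (y ∧ ((x → z) ⊕ w)))
F  F  F  F  |              T             
F  F  F  T  |              F             
F  F  T  F  |              T             
F  F  T  T  |              F             
F  T  F  F  |              F             
F  T  F  T  |              F             
F  T  T  F  |              F             
F  T  T  T  |              F             
T  F  F  F  |              T             
T  F  F  T  |              F             
T  F  T  F  |              T             
T  F  T  T  |              F             
T  T  F  F  |              T             
T  T  F  T  |              T             
T  T  T  F  |              F             
T  T  T  T  |              F             
The formula is true on 6 of the 16 rows.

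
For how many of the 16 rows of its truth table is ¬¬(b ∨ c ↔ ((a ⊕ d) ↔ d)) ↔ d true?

a  b  c  d  |  (b ∨ c)  (a ⊕ d)  ((a ⊕ d) ↔ d)  ((b ∨ c) ↔ ((a ⊕ d) ↔ d))  ¬((b ∨ c) ↔ ((a ⊕ d) ↔ d))  ¬¬((b ∨ c) ↔ ((a ⊕ d) ↔ d))  (¬¬((b ∨ c) ↔ ((a ⊕ d) ↔ d)) ↔ d)
1  1  1  1  |     1        0           0                    0                          1                            0                               0                
1  1  1  0  |     1        1           0                    0                          1                            0                               1                
1  1  0  1  |     1        0           0                    0                          1                            0                               0                
1  1  0  0  |     1        1           0                    0                          1                            0                               1                
1  0  1  1  |     1        0           0                    0                          1                            0                               0                
1  0  1  0  |     1        1           0                    0                          1                            0                               1                
1  0  0  1  |     0        0           0                    1                          0                            1                               1                
1  0  0  0  |     0        1           0                    1                          0                            1                               0                
0  1  1  1  |     1        1           1                    1                          0                            1                               1                
0  1  1  0  |     1        0           1                    1                          0                            1                               0                
0  1  0  1  |     1        1           1                    1                          0                            1                               1                
0  1  0  0  |     1        0           1                    1                          0                            1                               0                
0  0  1  1  |     1        1           1                    1                          0                            1                               1                
0  0  1  0  |     1        0           1                    1                          0                            1                               0                
0  0  0  1  |     0        1           1                    0                          1                            0                               0                
0  0  0  0  |     0        0           1                    0                          1                            0                               1                
The formula is true on 8 of the 16 rows.

8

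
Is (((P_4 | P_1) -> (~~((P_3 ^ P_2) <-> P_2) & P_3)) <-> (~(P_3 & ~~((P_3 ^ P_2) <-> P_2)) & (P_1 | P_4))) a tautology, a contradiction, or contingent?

contradiction

P_1 | P_2 | P_3 | P_4 | φ
--- | --- | --- | --- | -
 T  |  T  |  T  |  T  | F
 T  |  T  |  T  |  F  | F
 T  |  T  |  F  |  T  | F
 T  |  T  |  F  |  F  | F
 T  |  F  |  T  |  T  | F
 T  |  F  |  T  |  F  | F
 T  |  F  |  F  |  T  | F
 T  |  F  |  F  |  F  | F
 F  |  T  |  T  |  T  | F
 F  |  T  |  T  |  F  | F
 F  |  T  |  F  |  T  | F
 F  |  T  |  F  |  F  | F
 F  |  F  |  T  |  T  | F
 F  |  F  |  T  |  F  | F
 F  |  F  |  F  |  T  | F
 F  |  F  |  F  |  F  | F
Every row is F, so the formula is a contradiction.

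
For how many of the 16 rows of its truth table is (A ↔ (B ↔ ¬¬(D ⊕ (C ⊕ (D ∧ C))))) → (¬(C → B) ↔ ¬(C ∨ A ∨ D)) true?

13

A | B | C | D | φ
- | - | - | - | -
1 | 1 | 1 | 1 | 1
1 | 1 | 1 | 0 | 1
1 | 1 | 0 | 1 | 1
1 | 1 | 0 | 0 | 1
1 | 0 | 1 | 1 | 1
1 | 0 | 1 | 0 | 1
1 | 0 | 0 | 1 | 1
1 | 0 | 0 | 0 | 1
0 | 1 | 1 | 1 | 1
0 | 1 | 1 | 0 | 1
0 | 1 | 0 | 1 | 1
0 | 1 | 0 | 0 | 0
0 | 0 | 1 | 1 | 0
0 | 0 | 1 | 0 | 0
0 | 0 | 0 | 1 | 1
0 | 0 | 0 | 0 | 1
The formula is true on 13 of the 16 rows.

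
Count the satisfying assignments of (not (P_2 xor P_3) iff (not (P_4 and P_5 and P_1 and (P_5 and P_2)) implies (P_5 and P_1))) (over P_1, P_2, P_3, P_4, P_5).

P_1 | P_2 | P_3 | P_4 | P_5 || φ
 F  |  F  |  F  |  F  |  F  || F
 F  |  F  |  F  |  F  |  T  || F
 F  |  F  |  F  |  T  |  F  || F
 F  |  F  |  F  |  T  |  T  || F
 F  |  F  |  T  |  F  |  F  || T
 F  |  F  |  T  |  F  |  T  || T
 F  |  F  |  T  |  T  |  F  || T
 F  |  F  |  T  |  T  |  T  || T
 F  |  T  |  F  |  F  |  F  || T
 F  |  T  |  F  |  F  |  T  || T
 F  |  T  |  F  |  T  |  F  || T
 F  |  T  |  F  |  T  |  T  || T
 F  |  T  |  T  |  F  |  F  || F
 F  |  T  |  T  |  F  |  T  || F
 F  |  T  |  T  |  T  |  F  || F
 F  |  T  |  T  |  T  |  T  || F
 T  |  F  |  F  |  F  |  F  || F
 T  |  F  |  F  |  F  |  T  || T
 T  |  F  |  F  |  T  |  F  || F
 T  |  F  |  F  |  T  |  T  || T
 T  |  F  |  T  |  F  |  F  || T
 T  |  F  |  T  |  F  |  T  || F
 T  |  F  |  T  |  T  |  F  || T
 T  |  F  |  T  |  T  |  T  || F
 T  |  T  |  F  |  F  |  F  || T
 T  |  T  |  F  |  F  |  T  || F
 T  |  T  |  F  |  T  |  F  || T
 T  |  T  |  F  |  T  |  T  || F
 T  |  T  |  T  |  F  |  F  || F
 T  |  T  |  T  |  F  |  T  || T
 T  |  T  |  T  |  T  |  F  || F
 T  |  T  |  T  |  T  |  T  || T
The formula is true on 16 of the 32 rows.

16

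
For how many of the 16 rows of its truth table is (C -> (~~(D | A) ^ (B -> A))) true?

A  B  C  D     (D | A)  ~(D | A)  ~~(D | A)  (B -> A)  (~~(D | A) ^ (B -> A))  (C -> (~~(D | A) ^ (B -> A)))
T  T  T  T        T        F          T         T                F                           F              
T  T  T  F        T        F          T         T                F                           F              
T  T  F  T        T        F          T         T                F                           T              
T  T  F  F        T        F          T         T                F                           T              
T  F  T  T        T        F          T         T                F                           F              
T  F  T  F        T        F          T         T                F                           F              
T  F  F  T        T        F          T         T                F                           T              
T  F  F  F        T        F          T         T                F                           T              
F  T  T  T        T        F          T         F                T                           T              
F  T  T  F        F        T          F         F                F                           F              
F  T  F  T        T        F          T         F                T                           T              
F  T  F  F        F        T          F         F                F                           T              
F  F  T  T        T        F          T         T                F                           F              
F  F  T  F        F        T          F         T                T                           T              
F  F  F  T        T        F          T         T                F                           T              
F  F  F  F        F        T          F         T                T                           T              
The formula is true on 10 of the 16 rows.

10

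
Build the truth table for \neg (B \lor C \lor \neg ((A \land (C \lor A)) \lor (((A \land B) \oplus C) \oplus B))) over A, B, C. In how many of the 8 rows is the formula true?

A | B | C || (C \lor A) | (A \land (C \lor A)) | (A \land B) | ((A \land B) \oplus C) | φ
F | F | F ||     F      |          F           |      F      |           F            | F
F | F | T ||     T      |          F           |      F      |           T            | F
F | T | F ||     F      |          F           |      F      |           F            | F
F | T | T ||     T      |          F           |      F      |           T            | F
T | F | F ||     T      |          T           |      F      |           F            | T
T | F | T ||     T      |          T           |      F      |           T            | F
T | T | F ||     T      |          T           |      T      |           T            | F
T | T | T ||     T      |          T           |      T      |           F            | F
The formula is true on 1 of the 8 rows.

1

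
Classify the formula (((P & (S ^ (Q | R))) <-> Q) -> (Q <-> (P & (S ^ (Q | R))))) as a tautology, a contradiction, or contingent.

tautology

P  Q  R  S     (Q | R)  (S ^ (Q | R))  (P & (S ^ (Q | R)))  ((P & (S ^ (Q | R))) <-> Q)  (Q <-> (P & (S ^ (Q | R))))  φ
1  1  1  1        1           0                 0                        0                            0               1
1  1  1  0        1           1                 1                        1                            1               1
1  1  0  1        1           0                 0                        0                            0               1
1  1  0  0        1           1                 1                        1                            1               1
1  0  1  1        1           0                 0                        1                            1               1
1  0  1  0        1           1                 1                        0                            0               1
1  0  0  1        0           1                 1                        0                            0               1
1  0  0  0        0           0                 0                        1                            1               1
0  1  1  1        1           0                 0                        0                            0               1
0  1  1  0        1           1                 0                        0                            0               1
0  1  0  1        1           0                 0                        0                            0               1
0  1  0  0        1           1                 0                        0                            0               1
0  0  1  1        1           0                 0                        1                            1               1
0  0  1  0        1           1                 0                        1                            1               1
0  0  0  1        0           1                 0                        1                            1               1
0  0  0  0        0           0                 0                        1                            1               1
Every row is 1, so the formula is a tautology.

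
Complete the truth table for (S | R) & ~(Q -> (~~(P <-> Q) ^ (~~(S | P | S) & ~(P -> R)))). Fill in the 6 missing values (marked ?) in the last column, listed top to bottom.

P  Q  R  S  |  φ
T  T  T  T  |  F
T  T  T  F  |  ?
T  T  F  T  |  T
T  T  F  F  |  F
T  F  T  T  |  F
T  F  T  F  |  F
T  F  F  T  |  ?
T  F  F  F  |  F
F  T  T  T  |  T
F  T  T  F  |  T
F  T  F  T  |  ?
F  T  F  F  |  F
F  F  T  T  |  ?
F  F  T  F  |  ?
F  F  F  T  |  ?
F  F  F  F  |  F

F, F, T, F, F, F

Row P=T, Q=T, R=T, S=F: (S | R) = T, ~(Q -> (~~(P <-> Q) ^ (~~(S | P | S) & ~(P -> R)))) = F, so the formula = F.
Row P=T, Q=F, R=F, S=T: (S | R) = T, ~(Q -> (~~(P <-> Q) ^ (~~(S | P | S) & ~(P -> R)))) = F, so the formula = F.
Row P=F, Q=T, R=F, S=T: (S | R) = T, ~(Q -> (~~(P <-> Q) ^ (~~(S | P | S) & ~(P -> R)))) = T, so the formula = T.
Row P=F, Q=F, R=T, S=T: (S | R) = T, ~(Q -> (~~(P <-> Q) ^ (~~(S | P | S) & ~(P -> R)))) = F, so the formula = F.
Row P=F, Q=F, R=T, S=F: (S | R) = T, ~(Q -> (~~(P <-> Q) ^ (~~(S | P | S) & ~(P -> R)))) = F, so the formula = F.
Row P=F, Q=F, R=F, S=T: (S | R) = T, ~(Q -> (~~(P <-> Q) ^ (~~(S | P | S) & ~(P -> R)))) = F, so the formula = F.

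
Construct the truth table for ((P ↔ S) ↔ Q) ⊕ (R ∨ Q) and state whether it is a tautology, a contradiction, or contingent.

contingent

P | Q | R | S | (((P ↔ S) ↔ Q) ⊕ (R ∨ Q))
- | - | - | - | -------------------------
T | T | T | T |             F            
T | T | T | F |             T            
T | T | F | T |             F            
T | T | F | F |             T            
T | F | T | T |             T            
T | F | T | F |             F            
T | F | F | T |             F            
T | F | F | F |             T            
F | T | T | T |             T            
F | T | T | F |             F            
F | T | F | T |             T            
F | T | F | F |             F            
F | F | T | T |             F            
F | F | T | F |             T            
F | F | F | T |             T            
F | F | F | F |             F            
8 of 16 rows are T, so the formula is contingent.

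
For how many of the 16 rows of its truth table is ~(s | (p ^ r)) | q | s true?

p  q  r  s     (p ^ r)  (s | (p ^ r))  ~(s | (p ^ r))  (~(s | (p ^ r)) | q | s)
0  0  0  0        0           0              1                    1            
0  0  0  1        0           1              0                    1            
0  0  1  0        1           1              0                    0            
0  0  1  1        1           1              0                    1            
0  1  0  0        0           0              1                    1            
0  1  0  1        0           1              0                    1            
0  1  1  0        1           1              0                    1            
0  1  1  1        1           1              0                    1            
1  0  0  0        1           1              0                    0            
1  0  0  1        1           1              0                    1            
1  0  1  0        0           0              1                    1            
1  0  1  1        0           1              0                    1            
1  1  0  0        1           1              0                    1            
1  1  0  1        1           1              0                    1            
1  1  1  0        0           0              1                    1            
1  1  1  1        0           1              0                    1            
The formula is true on 14 of the 16 rows.

14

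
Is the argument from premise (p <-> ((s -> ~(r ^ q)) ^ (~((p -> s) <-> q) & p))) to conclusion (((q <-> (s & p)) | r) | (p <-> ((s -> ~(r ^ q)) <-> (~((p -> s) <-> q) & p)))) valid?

no

  p   |   q   |   r   |   s   |   φ   |   ψ  
----- | ----- | ----- | ----- | ----- | -----
False | False | False | False | False |  True
False | False | False |  True | False |  True
False | False |  True | False | False |  True
False | False |  True |  True |  True |  True
False |  True | False | False | False |  True
False |  True | False |  True |  True | False
False |  True |  True | False | False |  True
False |  True |  True |  True | False |  True
 True | False | False | False |  True |  True
 True | False | False |  True | False |  True
 True | False |  True | False |  True |  True
 True | False |  True |  True |  True |  True
 True |  True | False | False | False |  True
 True |  True | False |  True | False |  True
 True |  True |  True | False | False |  True
 True |  True |  True |  True |  True |  True
At p=False, q=True, r=False, s=True we have φ true but ψ false, so φ does not entail ψ.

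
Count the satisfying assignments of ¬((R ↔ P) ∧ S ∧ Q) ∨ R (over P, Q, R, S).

P | Q | R | S || (¬((R ↔ P) ∧ S ∧ Q) ∨ R)
F | F | F | F ||            T            
F | F | F | T ||            T            
F | F | T | F ||            T            
F | F | T | T ||            T            
F | T | F | F ||            T            
F | T | F | T ||            F            
F | T | T | F ||            T            
F | T | T | T ||            T            
T | F | F | F ||            T            
T | F | F | T ||            T            
T | F | T | F ||            T            
T | F | T | T ||            T            
T | T | F | F ||            T            
T | T | F | T ||            T            
T | T | T | F ||            T            
T | T | T | T ||            T            
The formula is true on 15 of the 16 rows.

15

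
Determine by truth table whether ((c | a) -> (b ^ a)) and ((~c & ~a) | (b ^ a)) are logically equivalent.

equivalent

  a   |   b   |   c   ||   φ   |   ψ  
 True |  True |  True || False | False
 True |  True | False || False | False
 True | False |  True ||  True |  True
 True | False | False ||  True |  True
False |  True |  True ||  True |  True
False |  True | False ||  True |  True
False | False |  True || False | False
False | False | False ||  True |  True
The columns for φ and ψ agree on every row, so they are logically equivalent.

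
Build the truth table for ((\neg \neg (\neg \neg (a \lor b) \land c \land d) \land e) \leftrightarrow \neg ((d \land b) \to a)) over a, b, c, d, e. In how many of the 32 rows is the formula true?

a  b  c  d  e  |  φ
1  1  1  1  1  |  0
1  1  1  1  0  |  1
1  1  1  0  1  |  1
1  1  1  0  0  |  1
1  1  0  1  1  |  1
1  1  0  1  0  |  1
1  1  0  0  1  |  1
1  1  0  0  0  |  1
1  0  1  1  1  |  0
1  0  1  1  0  |  1
1  0  1  0  1  |  1
1  0  1  0  0  |  1
1  0  0  1  1  |  1
1  0  0  1  0  |  1
1  0  0  0  1  |  1
1  0  0  0  0  |  1
0  1  1  1  1  |  1
0  1  1  1  0  |  0
0  1  1  0  1  |  1
0  1  1  0  0  |  1
0  1  0  1  1  |  0
0  1  0  1  0  |  0
0  1  0  0  1  |  1
0  1  0  0  0  |  1
0  0  1  1  1  |  1
0  0  1  1  0  |  1
0  0  1  0  1  |  1
0  0  1  0  0  |  1
0  0  0  1  1  |  1
0  0  0  1  0  |  1
0  0  0  0  1  |  1
0  0  0  0  0  |  1
The formula is true on 27 of the 32 rows.

27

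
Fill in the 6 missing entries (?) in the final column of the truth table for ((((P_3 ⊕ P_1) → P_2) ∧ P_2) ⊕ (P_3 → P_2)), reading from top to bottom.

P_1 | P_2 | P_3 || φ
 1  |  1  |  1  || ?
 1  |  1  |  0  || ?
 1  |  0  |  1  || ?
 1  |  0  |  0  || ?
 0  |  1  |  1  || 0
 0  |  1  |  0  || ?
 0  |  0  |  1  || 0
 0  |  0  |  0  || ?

0, 0, 0, 1, 0, 1

Row P_1=1, P_2=1, P_3=1: (((P_3 ⊕ P_1) → P_2) ∧ P_2) = 1, (P_3 → P_2) = 1, so the formula = 0.
Row P_1=1, P_2=1, P_3=0: (((P_3 ⊕ P_1) → P_2) ∧ P_2) = 1, (P_3 → P_2) = 1, so the formula = 0.
Row P_1=1, P_2=0, P_3=1: (((P_3 ⊕ P_1) → P_2) ∧ P_2) = 0, (P_3 → P_2) = 0, so the formula = 0.
Row P_1=1, P_2=0, P_3=0: (((P_3 ⊕ P_1) → P_2) ∧ P_2) = 0, (P_3 → P_2) = 1, so the formula = 1.
Row P_1=0, P_2=1, P_3=0: (((P_3 ⊕ P_1) → P_2) ∧ P_2) = 1, (P_3 → P_2) = 1, so the formula = 0.
Row P_1=0, P_2=0, P_3=0: (((P_3 ⊕ P_1) → P_2) ∧ P_2) = 0, (P_3 → P_2) = 1, so the formula = 1.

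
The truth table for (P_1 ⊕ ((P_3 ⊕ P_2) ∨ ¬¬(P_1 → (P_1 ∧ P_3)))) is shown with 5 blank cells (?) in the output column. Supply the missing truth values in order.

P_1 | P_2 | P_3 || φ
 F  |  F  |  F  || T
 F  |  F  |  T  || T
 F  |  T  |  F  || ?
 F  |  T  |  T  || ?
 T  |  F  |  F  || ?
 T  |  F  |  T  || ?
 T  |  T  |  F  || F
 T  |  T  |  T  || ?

Row P_1=F, P_2=T, P_3=F: ((P_3 ⊕ P_2) ∨ ¬¬(P_1 → (P_1 ∧ P_3))) = T, so the formula = T.
Row P_1=F, P_2=T, P_3=T: ((P_3 ⊕ P_2) ∨ ¬¬(P_1 → (P_1 ∧ P_3))) = T, so the formula = T.
Row P_1=T, P_2=F, P_3=F: ((P_3 ⊕ P_2) ∨ ¬¬(P_1 → (P_1 ∧ P_3))) = F, so the formula = T.
Row P_1=T, P_2=F, P_3=T: ((P_3 ⊕ P_2) ∨ ¬¬(P_1 → (P_1 ∧ P_3))) = T, so the formula = F.
Row P_1=T, P_2=T, P_3=T: ((P_3 ⊕ P_2) ∨ ¬¬(P_1 → (P_1 ∧ P_3))) = T, so the formula = F.

T, T, T, F, F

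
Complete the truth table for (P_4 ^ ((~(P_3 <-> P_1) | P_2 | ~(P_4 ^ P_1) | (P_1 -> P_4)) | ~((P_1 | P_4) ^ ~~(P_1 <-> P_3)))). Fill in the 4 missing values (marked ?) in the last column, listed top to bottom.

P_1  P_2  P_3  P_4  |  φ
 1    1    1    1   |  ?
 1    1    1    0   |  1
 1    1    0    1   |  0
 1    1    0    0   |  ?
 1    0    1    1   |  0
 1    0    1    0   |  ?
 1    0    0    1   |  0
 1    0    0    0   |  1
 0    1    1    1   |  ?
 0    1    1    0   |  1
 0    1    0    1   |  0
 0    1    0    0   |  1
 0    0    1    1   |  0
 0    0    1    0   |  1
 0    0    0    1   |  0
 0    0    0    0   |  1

Row P_1=1, P_2=1, P_3=1, P_4=1: ((~(P_3 <-> P_1) | P_2 | ~(P_4 ^ P_1) | (P_1 -> P_4)) | ~((P_1 | P_4) ^ ~~(P_1 <-> P_3))) = 1, so the formula = 0.
Row P_1=1, P_2=1, P_3=0, P_4=0: ((~(P_3 <-> P_1) | P_2 | ~(P_4 ^ P_1) | (P_1 -> P_4)) | ~((P_1 | P_4) ^ ~~(P_1 <-> P_3))) = 1, so the formula = 1.
Row P_1=1, P_2=0, P_3=1, P_4=0: ((~(P_3 <-> P_1) | P_2 | ~(P_4 ^ P_1) | (P_1 -> P_4)) | ~((P_1 | P_4) ^ ~~(P_1 <-> P_3))) = 1, so the formula = 1.
Row P_1=0, P_2=1, P_3=1, P_4=1: ((~(P_3 <-> P_1) | P_2 | ~(P_4 ^ P_1) | (P_1 -> P_4)) | ~((P_1 | P_4) ^ ~~(P_1 <-> P_3))) = 1, so the formula = 0.

0, 1, 1, 0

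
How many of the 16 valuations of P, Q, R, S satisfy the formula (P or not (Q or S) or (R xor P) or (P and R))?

  P   |   Q   |   R   |   S   | (Q or S) | not (Q or S) | (R xor P) | (P and R) |   φ  
----- | ----- | ----- | ----- | -------- | ------------ | --------- | --------- | -----
False | False | False | False |  False   |     True     |   False   |   False   |  True
False | False | False |  True |   True   |    False     |   False   |   False   | False
False | False |  True | False |  False   |     True     |    True   |   False   |  True
False | False |  True |  True |   True   |    False     |    True   |   False   |  True
False |  True | False | False |   True   |    False     |   False   |   False   | False
False |  True | False |  True |   True   |    False     |   False   |   False   | False
False |  True |  True | False |   True   |    False     |    True   |   False   |  True
False |  True |  True |  True |   True   |    False     |    True   |   False   |  True
 True | False | False | False |  False   |     True     |    True   |   False   |  True
 True | False | False |  True |   True   |    False     |    True   |   False   |  True
 True | False |  True | False |  False   |     True     |   False   |    True   |  True
 True | False |  True |  True |   True   |    False     |   False   |    True   |  True
 True |  True | False | False |   True   |    False     |    True   |   False   |  True
 True |  True | False |  True |   True   |    False     |    True   |   False   |  True
 True |  True |  True | False |   True   |    False     |   False   |    True   |  True
 True |  True |  True |  True |   True   |    False     |   False   |    True   |  True
The formula is true on 13 of the 16 rows.

13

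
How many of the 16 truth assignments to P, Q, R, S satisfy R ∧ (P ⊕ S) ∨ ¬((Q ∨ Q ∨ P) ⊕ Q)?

P | Q | R | S || (P ⊕ S) | (R ∧ (P ⊕ S)) | (Q ∨ Q ∨ P) | ((Q ∨ Q ∨ P) ⊕ Q) | ¬((Q ∨ Q ∨ P) ⊕ Q) | φ
T | T | T | T ||    F    |       F       |      T      |         F         |         T          | T
T | T | T | F ||    T    |       T       |      T      |         F         |         T          | T
T | T | F | T ||    F    |       F       |      T      |         F         |         T          | T
T | T | F | F ||    T    |       F       |      T      |         F         |         T          | T
T | F | T | T ||    F    |       F       |      T      |         T         |         F          | F
T | F | T | F ||    T    |       T       |      T      |         T         |         F          | T
T | F | F | T ||    F    |       F       |      T      |         T         |         F          | F
T | F | F | F ||    T    |       F       |      T      |         T         |         F          | F
F | T | T | T ||    T    |       T       |      T      |         F         |         T          | T
F | T | T | F ||    F    |       F       |      T      |         F         |         T          | T
F | T | F | T ||    T    |       F       |      T      |         F         |         T          | T
F | T | F | F ||    F    |       F       |      T      |         F         |         T          | T
F | F | T | T ||    T    |       T       |      F      |         F         |         T          | T
F | F | T | F ||    F    |       F       |      F      |         F         |         T          | T
F | F | F | T ||    T    |       F       |      F      |         F         |         T          | T
F | F | F | F ||    F    |       F       |      F      |         F         |         T          | T
The formula is true on 13 of the 16 rows.

13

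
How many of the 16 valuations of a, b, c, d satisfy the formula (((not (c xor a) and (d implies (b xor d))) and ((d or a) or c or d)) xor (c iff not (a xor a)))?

6

a  b  c  d  |  (c xor a)  not (c xor a)  (b xor d)  (d implies (b xor d))  (d or a)  ((d or a) or c or d)  (a xor a)  not (a xor a)  (c iff not (a xor a))  φ
T  T  T  T  |      F            T            F                F               T               T                F            T                  T            T
T  T  T  F  |      F            T            T                T               T               T                F            T                  T            F
T  T  F  T  |      T            F            F                F               T               T                F            T                  F            F
T  T  F  F  |      T            F            T                T               T               T                F            T                  F            F
T  F  T  T  |      F            T            T                T               T               T                F            T                  T            F
T  F  T  F  |      F            T            F                T               T               T                F            T                  T            F
T  F  F  T  |      T            F            T                T               T               T                F            T                  F            F
T  F  F  F  |      T            F            F                T               T               T                F            T                  F            F
F  T  T  T  |      T            F            F                F               T               T                F            T                  T            T
F  T  T  F  |      T            F            T                T               F               T                F            T                  T            T
F  T  F  T  |      F            T            F                F               T               T                F            T                  F            F
F  T  F  F  |      F            T            T                T               F               F                F            T                  F            F
F  F  T  T  |      T            F            T                T               T               T                F            T                  T            T
F  F  T  F  |      T            F            F                T               F               T                F            T                  T            T
F  F  F  T  |      F            T            T                T               T               T                F            T                  F            T
F  F  F  F  |      F            T            F                T               F               F                F            T                  F            F
The formula is true on 6 of the 16 rows.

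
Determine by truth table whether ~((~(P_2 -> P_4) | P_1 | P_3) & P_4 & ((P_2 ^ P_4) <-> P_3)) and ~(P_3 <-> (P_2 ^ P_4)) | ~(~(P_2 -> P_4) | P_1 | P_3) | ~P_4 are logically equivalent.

P_1 | P_2 | P_3 | P_4 | φ | ψ
--- | --- | --- | --- | - | -
 0  |  0  |  0  |  0  | 1 | 1
 0  |  0  |  0  |  1  | 1 | 1
 0  |  0  |  1  |  0  | 1 | 1
 0  |  0  |  1  |  1  | 0 | 0
 0  |  1  |  0  |  0  | 1 | 1
 0  |  1  |  0  |  1  | 1 | 1
 0  |  1  |  1  |  0  | 1 | 1
 0  |  1  |  1  |  1  | 1 | 1
 1  |  0  |  0  |  0  | 1 | 1
 1  |  0  |  0  |  1  | 1 | 1
 1  |  0  |  1  |  0  | 1 | 1
 1  |  0  |  1  |  1  | 0 | 0
 1  |  1  |  0  |  0  | 1 | 1
 1  |  1  |  0  |  1  | 0 | 0
 1  |  1  |  1  |  0  | 1 | 1
 1  |  1  |  1  |  1  | 1 | 1
The columns for φ and ψ agree on every row, so they are logically equivalent.

equivalent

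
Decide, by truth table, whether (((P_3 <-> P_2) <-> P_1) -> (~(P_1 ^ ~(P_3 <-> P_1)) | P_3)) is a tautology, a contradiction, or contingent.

tautology

P_1 | P_2 | P_3 | (P_3 <-> P_2) | ((P_3 <-> P_2) <-> P_1) | (P_3 <-> P_1) | ~(P_3 <-> P_1) | (P_1 ^ ~(P_3 <-> P_1)) | ~(P_1 ^ ~(P_3 <-> P_1)) | φ
--- | --- | --- | ------------- | ----------------------- | ------------- | -------------- | ---------------------- | ----------------------- | -
 F  |  F  |  F  |       T       |            F            |       T       |       F        |           F            |            T            | T
 F  |  F  |  T  |       F       |            T            |       F       |       T        |           T            |            F            | T
 F  |  T  |  F  |       F       |            T            |       T       |       F        |           F            |            T            | T
 F  |  T  |  T  |       T       |            F            |       F       |       T        |           T            |            F            | T
 T  |  F  |  F  |       T       |            T            |       F       |       T        |           F            |            T            | T
 T  |  F  |  T  |       F       |            F            |       T       |       F        |           T            |            F            | T
 T  |  T  |  F  |       F       |            F            |       F       |       T        |           F            |            T            | T
 T  |  T  |  T  |       T       |            T            |       T       |       F        |           T            |            F            | T
Every row is T, so the formula is a tautology.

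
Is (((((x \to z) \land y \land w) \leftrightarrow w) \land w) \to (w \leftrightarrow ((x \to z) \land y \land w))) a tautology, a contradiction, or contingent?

tautology

x | y | z | w | φ
- | - | - | - | -
1 | 1 | 1 | 1 | 1
1 | 1 | 1 | 0 | 1
1 | 1 | 0 | 1 | 1
1 | 1 | 0 | 0 | 1
1 | 0 | 1 | 1 | 1
1 | 0 | 1 | 0 | 1
1 | 0 | 0 | 1 | 1
1 | 0 | 0 | 0 | 1
0 | 1 | 1 | 1 | 1
0 | 1 | 1 | 0 | 1
0 | 1 | 0 | 1 | 1
0 | 1 | 0 | 0 | 1
0 | 0 | 1 | 1 | 1
0 | 0 | 1 | 0 | 1
0 | 0 | 0 | 1 | 1
0 | 0 | 0 | 0 | 1
Every row is 1, so the formula is a tautology.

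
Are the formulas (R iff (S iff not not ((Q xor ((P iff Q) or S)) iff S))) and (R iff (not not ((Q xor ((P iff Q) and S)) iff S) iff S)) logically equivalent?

not equivalent

  P   |   Q   |   R   |   S   ||   φ   |   ψ  
False | False | False | False || False |  True
False | False | False |  True || False | False
False | False |  True | False ||  True | False
False | False |  True |  True ||  True |  True
False |  True | False | False || False | False
False |  True | False |  True ||  True | False
False |  True |  True | False ||  True |  True
False |  True |  True |  True || False |  True
 True | False | False | False ||  True |  True
 True | False | False |  True || False |  True
 True | False |  True | False || False | False
 True | False |  True |  True ||  True | False
 True |  True | False | False ||  True | False
 True |  True | False |  True ||  True |  True
 True |  True |  True | False || False |  True
 True |  True |  True |  True || False | False
The columns differ at P=False, Q=False, R=False, S=False (φ=False, ψ=True), so they are not equivalent.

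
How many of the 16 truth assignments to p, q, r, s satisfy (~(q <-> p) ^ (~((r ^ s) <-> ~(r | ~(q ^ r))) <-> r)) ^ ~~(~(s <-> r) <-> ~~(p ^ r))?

p  q  r  s     (q <-> p)  ~(q <-> p)  (r ^ s)  (q ^ r)  ~(q ^ r)  (r | ~(q ^ r))  ~(r | ~(q ^ r))  (s <-> r)  ~(s <-> r)  (p ^ r)  ~(p ^ r)  ~~(p ^ r)  (~(s <-> r) <-> ~~(p ^ r))  ~(~(s <-> r) <-> ~~(p ^ r))  ~~(~(s <-> r) <-> ~~(p ^ r))  φ
T  T  T  T         T          F          F        F        T            T                F             T          F          F        T          F                  T                            F                            T                T
T  T  T  F         T          F          T        F        T            T                F             F          T          F        T          F                  F                            T                            F                T
T  T  F  T         T          F          T        T        F            F                T             F          T          T        F          T                  T                            F                            T                F
T  T  F  F         T          F          F        T        F            F                T             T          F          T        F          T                  F                            T                            F                F
T  F  T  T         F          T          F        T        F            T                F             T          F          F        T          F                  T                            F                            T                F
T  F  T  F         F          T          T        T        F            T                F             F          T          F        T          F                  F                            T                            F                F
T  F  F  T         F          T          T        F        T            T                F             F          T          T        F          T                  T                            F                            T                F
T  F  F  F         F          T          F        F        T            T                F             T          F          T        F          T                  F                            T                            F                F
F  T  T  T         F          T          F        F        T            T                F             T          F          T        F          T                  F                            T                            F                T
F  T  T  F         F          T          T        F        T            T                F             F          T          T        F          T                  T                            F                            T                T
F  T  F  T         F          T          T        T        F            F                T             F          T          F        T          F                  F                            T                            F                F
F  T  F  F         F          T          F        T        F            F                T             T          F          F        T          F                  T                            F                            T                F
F  F  T  T         T          F          F        T        F            T                F             T          F          T        F          T                  F                            T                            F                F
F  F  T  F         T          F          T        T        F            T                F             F          T          T        F          T                  T                            F                            T                F
F  F  F  T         T          F          T        F        T            T                F             F          T          F        T          F                  F                            T                            F                F
F  F  F  F         T          F          F        F        T            T                F             T          F          F        T          F                  T                            F                            T                F
The formula is true on 4 of the 16 rows.

4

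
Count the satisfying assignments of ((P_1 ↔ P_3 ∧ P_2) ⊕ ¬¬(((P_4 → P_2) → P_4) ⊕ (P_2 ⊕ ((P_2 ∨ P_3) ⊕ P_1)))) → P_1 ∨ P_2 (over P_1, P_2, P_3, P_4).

P_1  P_2  P_3  P_4  |  φ
 1    1    1    1   |  1
 1    1    1    0   |  1
 1    1    0    1   |  1
 1    1    0    0   |  1
 1    0    1    1   |  1
 1    0    1    0   |  1
 1    0    0    1   |  1
 1    0    0    0   |  1
 0    1    1    1   |  1
 0    1    1    0   |  1
 0    1    0    1   |  1
 0    1    0    0   |  1
 0    0    1    1   |  0
 0    0    1    0   |  1
 0    0    0    1   |  1
 0    0    0    0   |  0
The formula is true on 14 of the 16 rows.

14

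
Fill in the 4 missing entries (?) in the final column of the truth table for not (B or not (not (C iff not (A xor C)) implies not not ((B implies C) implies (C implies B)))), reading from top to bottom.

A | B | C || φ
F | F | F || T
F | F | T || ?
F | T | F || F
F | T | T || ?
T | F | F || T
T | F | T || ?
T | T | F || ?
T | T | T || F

Row A=F, B=F, C=T: not (not (C iff not (A xor C)) implies not not ((B implies C) implies (C implies B))) = T, (B or not (not (C iff not (A xor C)) implies not not ((B implies C) implies (C implies B)))) = T, so the formula = F.
Row A=F, B=T, C=T: not (not (C iff not (A xor C)) implies not not ((B implies C) implies (C implies B))) = F, (B or not (not (C iff not (A xor C)) implies not not ((B implies C) implies (C implies B)))) = T, so the formula = F.
Row A=T, B=F, C=T: not (not (C iff not (A xor C)) implies not not ((B implies C) implies (C implies B))) = F, (B or not (not (C iff not (A xor C)) implies not not ((B implies C) implies (C implies B)))) = F, so the formula = T.
Row A=T, B=T, C=F: not (not (C iff not (A xor C)) implies not not ((B implies C) implies (C implies B))) = F, (B or not (not (C iff not (A xor C)) implies not not ((B implies C) implies (C implies B)))) = T, so the formula = F.

F, F, T, F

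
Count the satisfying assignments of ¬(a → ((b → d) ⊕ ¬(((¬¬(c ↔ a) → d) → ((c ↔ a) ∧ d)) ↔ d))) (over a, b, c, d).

4

  a      b      c      d    |    φ  
False  False  False  False  |  False
False  False  False   True  |  False
False  False   True  False  |  False
False  False   True   True  |  False
False   True  False  False  |  False
False   True  False   True  |  False
False   True   True  False  |  False
False   True   True   True  |  False
 True  False  False  False  |  False
 True  False  False   True  |   True
 True  False   True  False  |   True
 True  False   True   True  |  False
 True   True  False  False  |   True
 True   True  False   True  |   True
 True   True   True  False  |  False
 True   True   True   True  |  False
The formula is true on 4 of the 16 rows.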